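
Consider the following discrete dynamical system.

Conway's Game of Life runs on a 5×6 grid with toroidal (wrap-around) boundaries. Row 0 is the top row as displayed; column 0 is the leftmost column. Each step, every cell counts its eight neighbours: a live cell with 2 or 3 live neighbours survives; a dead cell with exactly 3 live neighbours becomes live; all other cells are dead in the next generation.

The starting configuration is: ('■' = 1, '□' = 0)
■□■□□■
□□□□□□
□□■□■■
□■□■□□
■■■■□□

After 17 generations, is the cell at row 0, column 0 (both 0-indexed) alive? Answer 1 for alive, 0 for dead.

0

[0] ■□■□□■
□□□□□□
□□■□■■
□■□■□□
■■■■□□
[1] ■□■■□■
■■□■■□
□□■■■□
□□□□□■
□□□■■■
[2] □□□□□□
■□□□□□
■■■□□□
□□■□□■
□□■■□□
[3] □□□□□□
■□□□□□
■□■□□■
■□□□□□
□□■■□□
[4] □□□□□□
■■□□□■
■□□□□■
■□■■□■
□□□□□□
[5] ■□□□□□
□■□□□■
□□■□□□
■■□□■■
□□□□□□
[6] ■□□□□□
■■□□□□
□□■□■□
■■□□□■
□■□□□□
[7] ■□□□□□
■■□□□■
□□■□□□
■■■□□■
□■□□□■
[8] □□□□□□
■■□□□■
□□■□□□
□□■□□■
□□■□□■
[9] □■□□□■
■■□□□□
□□■□□■
□■■■□□
□□□□□□
[10] □■□□□□
□■■□□■
□□□■□□
□■■■□□
■■□□□□
[11] □□□□□□
■■■□□□
■□□■■□
■■□■□□
■□□□□□
[12] ■□□□□□
■■■■□■
□□□■■□
■■■■■□
■■□□□□
[13] □□□□□□
■■■■□■
□□□□□□
■□□□■□
□□□■□□
[14] ■■□■■□
■■■□□□
□□■■■□
□□□□□□
□□□□□□
[15] ■□□■□■
■□□□□□
□□■■□□
□□□■□□
□□□□□□
[16] ■□□□□■
■■■■■■
□□■■□□
□□■■□□
□□□□■□
[17] □□■□□□
□□□□□□
■□□□□■
□□■□■□
□□□■■■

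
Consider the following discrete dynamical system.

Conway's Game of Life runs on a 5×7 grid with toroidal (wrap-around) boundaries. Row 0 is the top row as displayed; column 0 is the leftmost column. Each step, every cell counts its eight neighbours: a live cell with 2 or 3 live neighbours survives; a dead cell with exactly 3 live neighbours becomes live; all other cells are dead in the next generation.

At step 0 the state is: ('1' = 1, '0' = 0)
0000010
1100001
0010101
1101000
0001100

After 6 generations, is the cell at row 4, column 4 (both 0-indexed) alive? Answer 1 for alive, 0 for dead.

0

step 0: 0000010
1100001
0010101
1101000
0001100
step 1: 1000111
1100001
0011011
1100010
0011100
step 2: 0010100
0111000
0010110
1100010
0011000
step 3: 0000100
0100010
1000111
0100011
0011100
step 4: 0010110
1000000
0100100
0110000
0011100
step 5: 0110110
0101110
1110000
0100100
0000110
step 6: 0110001
0000011
1000010
1111110
0110000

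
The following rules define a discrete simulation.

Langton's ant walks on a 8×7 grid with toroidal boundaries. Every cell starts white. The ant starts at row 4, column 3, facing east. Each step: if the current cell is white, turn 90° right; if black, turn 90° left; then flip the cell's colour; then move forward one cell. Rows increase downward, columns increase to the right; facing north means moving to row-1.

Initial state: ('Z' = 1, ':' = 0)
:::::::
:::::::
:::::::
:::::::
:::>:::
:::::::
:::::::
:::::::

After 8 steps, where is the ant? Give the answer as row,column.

4,3

gen 0: :::::::
:::::::
:::::::
:::::::
:::>:::
:::::::
:::::::
:::::::
gen 1: :::::::
:::::::
:::::::
:::::::
:::Z:::
:::v:::
:::::::
:::::::
gen 2: :::::::
:::::::
:::::::
:::::::
:::Z:::
::<Z:::
:::::::
:::::::
gen 3: :::::::
:::::::
:::::::
:::::::
::^Z:::
::ZZ:::
:::::::
:::::::
gen 4: :::::::
:::::::
:::::::
:::::::
::Z>:::
::ZZ:::
:::::::
:::::::
gen 5: :::::::
:::::::
:::::::
:::^:::
::Z::::
::ZZ:::
:::::::
:::::::
gen 6: :::::::
:::::::
:::::::
:::Z>::
::Z::::
::ZZ:::
:::::::
:::::::
gen 7: :::::::
:::::::
:::::::
:::ZZ::
::Z:v::
::ZZ:::
:::::::
:::::::
gen 8: :::::::
:::::::
:::::::
:::ZZ::
::Z<Z::
::ZZ:::
:::::::
:::::::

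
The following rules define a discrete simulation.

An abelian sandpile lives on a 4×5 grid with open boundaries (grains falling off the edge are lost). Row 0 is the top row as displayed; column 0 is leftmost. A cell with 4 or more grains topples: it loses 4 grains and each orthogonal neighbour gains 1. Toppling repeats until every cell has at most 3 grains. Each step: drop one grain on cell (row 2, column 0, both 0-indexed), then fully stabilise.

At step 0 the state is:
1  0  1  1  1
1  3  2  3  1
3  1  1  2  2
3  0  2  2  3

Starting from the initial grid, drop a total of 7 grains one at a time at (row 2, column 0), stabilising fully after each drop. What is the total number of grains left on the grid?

36

[0] 1  0  1  1  1
1  3  2  3  1
3  1  1  2  2
3  0  2  2  3
[1] 1  0  1  1  1
2  3  2  3  1
1  2  1  2  2
0  1  2  2  3
[2] 1  0  1  1  1
2  3  2  3  1
2  2  1  2  2
0  1  2  2  3
[3] 1  0  1  1  1
2  3  2  3  1
3  2  1  2  2
0  1  2  2  3
[4] 1  0  1  1  1
3  3  2  3  1
0  3  1  2  2
1  1  2  2  3
[5] 1  0  1  1  1
3  3  2  3  1
1  3  1  2  2
1  1  2  2  3
[6] 1  0  1  1  1
3  3  2  3  1
2  3  1  2  2
1  1  2  2  3
[7] 1  0  1  1  1
3  3  2  3  1
3  3  1  2  2
1  1  2  2  3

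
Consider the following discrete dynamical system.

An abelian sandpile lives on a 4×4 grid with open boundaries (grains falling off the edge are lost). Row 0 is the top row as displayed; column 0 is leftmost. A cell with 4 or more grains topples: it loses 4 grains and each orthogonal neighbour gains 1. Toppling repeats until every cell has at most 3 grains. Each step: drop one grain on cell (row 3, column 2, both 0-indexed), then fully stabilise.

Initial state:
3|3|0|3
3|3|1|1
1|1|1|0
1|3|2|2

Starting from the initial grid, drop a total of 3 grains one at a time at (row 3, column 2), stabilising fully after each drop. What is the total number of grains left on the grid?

k=0  3|3|0|3
3|3|1|1
1|1|1|0
1|3|2|2
k=1  3|3|0|3
3|3|1|1
1|1|1|0
1|3|3|2
k=2  3|3|0|3
3|3|1|1
1|2|2|0
2|0|1|3
k=3  3|3|0|3
3|3|1|1
1|2|2|0
2|0|2|3

29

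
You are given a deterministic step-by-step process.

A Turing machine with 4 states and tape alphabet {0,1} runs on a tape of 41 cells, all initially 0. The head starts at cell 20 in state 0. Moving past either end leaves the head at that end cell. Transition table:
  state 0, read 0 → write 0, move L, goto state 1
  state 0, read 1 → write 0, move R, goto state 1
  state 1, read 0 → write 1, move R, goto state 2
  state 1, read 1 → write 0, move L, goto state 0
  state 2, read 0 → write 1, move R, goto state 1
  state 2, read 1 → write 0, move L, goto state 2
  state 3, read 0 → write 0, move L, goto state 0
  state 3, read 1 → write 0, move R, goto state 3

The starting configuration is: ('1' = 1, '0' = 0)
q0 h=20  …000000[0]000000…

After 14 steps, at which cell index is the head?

step 0: q0 h=20  …000000[0]000000…
step 1: q1 h=19  …000000[0]000000…
step 2: q2 h=20  …000001[0]000000…
step 3: q1 h=21  …000011[0]000000…
step 4: q2 h=22  …000111[0]000000…
step 5: q1 h=23  …001111[0]000000…
step 6: q2 h=24  …011111[0]000000…
step 7: q1 h=25  …111111[0]000000…
step 8: q2 h=26  …111111[0]000000…
step 9: q1 h=27  …111111[0]000000…
step 10: q2 h=28  …111111[0]000000…
step 11: q1 h=29  …111111[0]000000…
step 12: q2 h=30  …111111[0]000000…
step 13: q1 h=31  …111111[0]000000…
step 14: q2 h=32  …111111[0]000000…

32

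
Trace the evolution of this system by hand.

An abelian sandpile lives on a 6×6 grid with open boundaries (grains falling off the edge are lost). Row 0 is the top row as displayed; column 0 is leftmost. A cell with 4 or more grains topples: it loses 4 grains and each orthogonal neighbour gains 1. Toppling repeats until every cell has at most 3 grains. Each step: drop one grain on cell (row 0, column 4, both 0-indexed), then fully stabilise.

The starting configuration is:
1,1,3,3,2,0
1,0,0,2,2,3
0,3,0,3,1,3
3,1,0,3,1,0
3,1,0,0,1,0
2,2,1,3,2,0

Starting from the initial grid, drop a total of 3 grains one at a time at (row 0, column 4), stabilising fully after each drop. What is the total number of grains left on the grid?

step 0: 1,1,3,3,2,0
1,0,0,2,2,3
0,3,0,3,1,3
3,1,0,3,1,0
3,1,0,0,1,0
2,2,1,3,2,0
step 1: 1,1,3,3,3,0
1,0,0,2,2,3
0,3,0,3,1,3
3,1,0,3,1,0
3,1,0,0,1,0
2,2,1,3,2,0
step 2: 1,2,0,1,1,1
1,0,1,3,3,3
0,3,0,3,1,3
3,1,0,3,1,0
3,1,0,0,1,0
2,2,1,3,2,0
step 3: 1,2,0,1,2,1
1,0,1,3,3,3
0,3,0,3,1,3
3,1,0,3,1,0
3,1,0,0,1,0
2,2,1,3,2,0

51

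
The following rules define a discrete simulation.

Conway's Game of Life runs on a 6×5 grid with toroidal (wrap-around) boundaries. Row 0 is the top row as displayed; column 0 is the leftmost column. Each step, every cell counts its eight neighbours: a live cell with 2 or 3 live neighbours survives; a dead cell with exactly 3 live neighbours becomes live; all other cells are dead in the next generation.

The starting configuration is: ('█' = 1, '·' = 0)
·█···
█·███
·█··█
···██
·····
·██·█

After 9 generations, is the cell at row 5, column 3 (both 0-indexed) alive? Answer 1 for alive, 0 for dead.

0

gen 0: ·█···
█·███
·█··█
···██
·····
·██·█
gen 1: ·····
··███
·█···
█··██
█·█·█
███··
gen 2: █···█
··██·
·█···
··██·
··█··
█·███
gen 3: █····
█████
·█···
·███·
·····
█·█··
gen 4: ·····
··███
·····
·██··
···█·
·█···
gen 5: ··██·
···█·
·█···
··█··
·█···
·····
gen 6: ··██·
···█·
··█··
·██··
·····
··█··
gen 7: ··██·
···█·
·███·
·██··
·██··
··██·
gen 8: ····█
·█··█
·█·█·
█····
·····
·····
gen 9: █····
··███
·██·█
·····
·····
·····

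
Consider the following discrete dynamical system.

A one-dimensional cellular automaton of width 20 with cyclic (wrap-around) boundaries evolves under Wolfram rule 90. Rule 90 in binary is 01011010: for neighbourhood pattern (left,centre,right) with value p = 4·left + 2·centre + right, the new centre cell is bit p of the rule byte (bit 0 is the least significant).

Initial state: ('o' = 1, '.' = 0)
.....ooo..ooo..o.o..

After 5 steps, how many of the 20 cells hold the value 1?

14

k=0  .....ooo..ooo..o.o..
k=1  ....oo.oooo.ooo...o.
k=2  ...ooo.o..o.o.oo.o.o
k=3  o.oo.o..oo....oo....
k=4  ..oo..ooooo..oooo..o
k=5  ooooooo...oooo..ooo.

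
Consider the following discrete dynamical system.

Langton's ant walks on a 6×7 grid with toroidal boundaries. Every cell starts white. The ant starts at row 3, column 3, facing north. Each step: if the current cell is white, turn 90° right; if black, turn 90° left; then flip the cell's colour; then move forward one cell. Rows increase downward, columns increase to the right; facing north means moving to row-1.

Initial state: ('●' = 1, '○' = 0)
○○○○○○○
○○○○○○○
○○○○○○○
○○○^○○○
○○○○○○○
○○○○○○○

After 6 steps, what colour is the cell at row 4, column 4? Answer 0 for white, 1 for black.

[0] ○○○○○○○
○○○○○○○
○○○○○○○
○○○^○○○
○○○○○○○
○○○○○○○
[1] ○○○○○○○
○○○○○○○
○○○○○○○
○○○●>○○
○○○○○○○
○○○○○○○
[2] ○○○○○○○
○○○○○○○
○○○○○○○
○○○●●○○
○○○○v○○
○○○○○○○
[3] ○○○○○○○
○○○○○○○
○○○○○○○
○○○●●○○
○○○<●○○
○○○○○○○
[4] ○○○○○○○
○○○○○○○
○○○○○○○
○○○^●○○
○○○●●○○
○○○○○○○
[5] ○○○○○○○
○○○○○○○
○○○○○○○
○○<○●○○
○○○●●○○
○○○○○○○
[6] ○○○○○○○
○○○○○○○
○○^○○○○
○○●○●○○
○○○●●○○
○○○○○○○

1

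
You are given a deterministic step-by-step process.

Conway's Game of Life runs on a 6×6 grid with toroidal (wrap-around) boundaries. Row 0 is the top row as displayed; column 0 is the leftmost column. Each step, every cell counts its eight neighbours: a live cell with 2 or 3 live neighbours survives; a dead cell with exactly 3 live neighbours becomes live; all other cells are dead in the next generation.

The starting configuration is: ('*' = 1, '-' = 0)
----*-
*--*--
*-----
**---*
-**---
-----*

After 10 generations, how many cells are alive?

4

t=0: ----*-
*--*--
*-----
**---*
-**---
-----*
t=1: ----**
-----*
------
--*--*
-**--*
------
t=2: ----**
----**
------
***---
***---
*---**
t=3: ---*--
----**
**---*
*-*---
--**--
---**-
t=4: ---*-*
----**
-*--*-
*-**-*
-**-*-
----*-
t=5: ---*-*
*--*-*
-**---
*----*
***-*-
--*-**
t=6: --**--
**-*-*
-**-*-
---*-*
--*-*-
--*---
t=7: *--**-
*----*
-*----
-*---*
--*-*-
-**---
t=8: *-***-
**--**
-*---*
***---
*-**--
-**-**
t=9: ------
------
----*-
---*-*
----*-
------
t=10: ------
------
----*-
---*-*
----*-
------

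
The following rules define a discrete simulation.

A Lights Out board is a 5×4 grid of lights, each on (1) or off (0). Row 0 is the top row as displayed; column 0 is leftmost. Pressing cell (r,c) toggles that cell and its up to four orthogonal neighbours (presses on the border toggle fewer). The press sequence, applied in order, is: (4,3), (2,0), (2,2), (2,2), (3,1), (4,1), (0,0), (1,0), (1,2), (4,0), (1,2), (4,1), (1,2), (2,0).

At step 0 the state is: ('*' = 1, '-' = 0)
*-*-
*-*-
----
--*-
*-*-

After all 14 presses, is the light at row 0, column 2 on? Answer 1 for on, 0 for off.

0

[0] *-*-
*-*-
----
--*-
*-*-
[1] *-*-
*-*-
----
--**
*--*
[2] *-*-
--*-
**--
*-**
*--*
[3] *-*-
----
*-**
*--*
*--*
[4] *-*-
--*-
**--
*-**
*--*
[5] *-*-
--*-
*---
-*-*
**-*
[6] *-*-
--*-
*---
---*
--**
[7] -**-
*-*-
*---
---*
--**
[8] ***-
-**-
----
---*
--**
[9] **--
---*
--*-
---*
--**
[10] **--
---*
--*-
*--*
****
[11] ***-
-**-
----
*--*
****
[12] ***-
-**-
----
**-*
---*
[13] **--
---*
--*-
**-*
---*
[14] **--
*--*
***-
-*-*
---*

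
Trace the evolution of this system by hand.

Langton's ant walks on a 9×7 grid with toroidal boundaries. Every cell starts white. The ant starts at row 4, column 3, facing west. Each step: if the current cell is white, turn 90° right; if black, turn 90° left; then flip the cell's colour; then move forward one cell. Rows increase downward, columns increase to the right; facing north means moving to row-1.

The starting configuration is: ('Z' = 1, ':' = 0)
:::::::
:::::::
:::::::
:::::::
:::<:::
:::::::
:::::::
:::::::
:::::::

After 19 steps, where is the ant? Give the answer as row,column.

gen 0: :::::::
:::::::
:::::::
:::::::
:::<:::
:::::::
:::::::
:::::::
:::::::
gen 1: :::::::
:::::::
:::::::
:::^:::
:::Z:::
:::::::
:::::::
:::::::
:::::::
gen 2: :::::::
:::::::
:::::::
:::Z>::
:::Z:::
:::::::
:::::::
:::::::
:::::::
gen 3: :::::::
:::::::
:::::::
:::ZZ::
:::Zv::
:::::::
:::::::
:::::::
:::::::
gen 4: :::::::
:::::::
:::::::
:::ZZ::
:::<Z::
:::::::
:::::::
:::::::
:::::::
gen 5: :::::::
:::::::
:::::::
:::ZZ::
::::Z::
:::v:::
:::::::
:::::::
:::::::
gen 6: :::::::
:::::::
:::::::
:::ZZ::
::::Z::
::<Z:::
:::::::
:::::::
:::::::
gen 7: :::::::
:::::::
:::::::
:::ZZ::
::^:Z::
::ZZ:::
:::::::
:::::::
:::::::
gen 8: :::::::
:::::::
:::::::
:::ZZ::
::Z>Z::
::ZZ:::
:::::::
:::::::
:::::::
gen 9: :::::::
:::::::
:::::::
:::ZZ::
::ZZZ::
::Zv:::
:::::::
:::::::
:::::::
gen 10: :::::::
:::::::
:::::::
:::ZZ::
::ZZZ::
::Z:>::
:::::::
:::::::
:::::::
gen 11: :::::::
:::::::
:::::::
:::ZZ::
::ZZZ::
::Z:Z::
::::v::
:::::::
:::::::
gen 12: :::::::
:::::::
:::::::
:::ZZ::
::ZZZ::
::Z:Z::
:::<Z::
:::::::
:::::::
gen 13: :::::::
:::::::
:::::::
:::ZZ::
::ZZZ::
::Z^Z::
:::ZZ::
:::::::
:::::::
gen 14: :::::::
:::::::
:::::::
:::ZZ::
::ZZZ::
::ZZ>::
:::ZZ::
:::::::
:::::::
gen 15: :::::::
:::::::
:::::::
:::ZZ::
::ZZ^::
::ZZ:::
:::ZZ::
:::::::
:::::::
gen 16: :::::::
:::::::
:::::::
:::ZZ::
::Z<:::
::ZZ:::
:::ZZ::
:::::::
:::::::
gen 17: :::::::
:::::::
:::::::
:::ZZ::
::Z::::
::Zv:::
:::ZZ::
:::::::
:::::::
gen 18: :::::::
:::::::
:::::::
:::ZZ::
::Z::::
::Z:>::
:::ZZ::
:::::::
:::::::
gen 19: :::::::
:::::::
:::::::
:::ZZ::
::Z::::
::Z:Z::
:::Zv::
:::::::
:::::::

6,4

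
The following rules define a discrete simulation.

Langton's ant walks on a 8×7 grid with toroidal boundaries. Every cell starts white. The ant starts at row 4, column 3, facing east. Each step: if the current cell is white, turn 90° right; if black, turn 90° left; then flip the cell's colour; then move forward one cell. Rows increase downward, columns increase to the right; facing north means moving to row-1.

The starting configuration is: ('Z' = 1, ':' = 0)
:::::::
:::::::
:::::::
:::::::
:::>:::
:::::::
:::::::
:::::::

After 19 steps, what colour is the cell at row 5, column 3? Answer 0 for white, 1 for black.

k=0  :::::::
:::::::
:::::::
:::::::
:::>:::
:::::::
:::::::
:::::::
k=1  :::::::
:::::::
:::::::
:::::::
:::Z:::
:::v:::
:::::::
:::::::
k=2  :::::::
:::::::
:::::::
:::::::
:::Z:::
::<Z:::
:::::::
:::::::
k=3  :::::::
:::::::
:::::::
:::::::
::^Z:::
::ZZ:::
:::::::
:::::::
k=4  :::::::
:::::::
:::::::
:::::::
::Z>:::
::ZZ:::
:::::::
:::::::
k=5  :::::::
:::::::
:::::::
:::^:::
::Z::::
::ZZ:::
:::::::
:::::::
k=6  :::::::
:::::::
:::::::
:::Z>::
::Z::::
::ZZ:::
:::::::
:::::::
k=7  :::::::
:::::::
:::::::
:::ZZ::
::Z:v::
::ZZ:::
:::::::
:::::::
k=8  :::::::
:::::::
:::::::
:::ZZ::
::Z<Z::
::ZZ:::
:::::::
:::::::
k=9  :::::::
:::::::
:::::::
:::^Z::
::ZZZ::
::ZZ:::
:::::::
:::::::
k=10  :::::::
:::::::
:::::::
::<:Z::
::ZZZ::
::ZZ:::
:::::::
:::::::
k=11  :::::::
:::::::
::^::::
::Z:Z::
::ZZZ::
::ZZ:::
:::::::
:::::::
k=12  :::::::
:::::::
::Z>:::
::Z:Z::
::ZZZ::
::ZZ:::
:::::::
:::::::
k=13  :::::::
:::::::
::ZZ:::
::ZvZ::
::ZZZ::
::ZZ:::
:::::::
:::::::
k=14  :::::::
:::::::
::ZZ:::
::<ZZ::
::ZZZ::
::ZZ:::
:::::::
:::::::
k=15  :::::::
:::::::
::ZZ:::
:::ZZ::
::vZZ::
::ZZ:::
:::::::
:::::::
k=16  :::::::
:::::::
::ZZ:::
:::ZZ::
:::>Z::
::ZZ:::
:::::::
:::::::
k=17  :::::::
:::::::
::ZZ:::
:::^Z::
::::Z::
::ZZ:::
:::::::
:::::::
k=18  :::::::
:::::::
::ZZ:::
::<:Z::
::::Z::
::ZZ:::
:::::::
:::::::
k=19  :::::::
:::::::
::^Z:::
::Z:Z::
::::Z::
::ZZ:::
:::::::
:::::::

1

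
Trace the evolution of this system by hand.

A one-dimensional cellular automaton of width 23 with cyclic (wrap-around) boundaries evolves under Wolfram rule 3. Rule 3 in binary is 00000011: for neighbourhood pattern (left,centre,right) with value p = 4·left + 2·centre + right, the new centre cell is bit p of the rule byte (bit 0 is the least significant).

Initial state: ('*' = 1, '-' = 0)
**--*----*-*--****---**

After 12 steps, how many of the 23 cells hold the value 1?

[0] **--*----*-*--****---**
[1] ---*--***----*-----**--
[2] ***--*----***--****---*
[3] ----*--***----*-----**-
[4] ****--*----***--****---
[5] -----*--***----*-----**
[6] -****--*----***--****--
[7] *-----*--***----*-----*
[8] --****--*----***--****-
[9] **-----*--***----*-----
[10] ---****--*----***--****
[11] -**-----*--***----*----
[12] *---****--*----***--***

12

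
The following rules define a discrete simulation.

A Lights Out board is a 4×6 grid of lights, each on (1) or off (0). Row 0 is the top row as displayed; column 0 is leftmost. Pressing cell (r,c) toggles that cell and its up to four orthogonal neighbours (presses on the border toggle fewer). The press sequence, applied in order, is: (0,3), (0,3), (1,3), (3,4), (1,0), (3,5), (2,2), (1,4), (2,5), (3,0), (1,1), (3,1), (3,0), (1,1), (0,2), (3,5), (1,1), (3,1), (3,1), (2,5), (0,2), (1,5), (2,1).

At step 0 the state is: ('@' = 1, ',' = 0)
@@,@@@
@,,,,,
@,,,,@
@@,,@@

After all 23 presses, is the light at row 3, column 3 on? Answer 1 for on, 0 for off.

1

step 0: @@,@@@
@,,,,,
@,,,,@
@@,,@@
step 1: @@@,,@
@,,@,,
@,,,,@
@@,,@@
step 2: @@,@@@
@,,,,,
@,,,,@
@@,,@@
step 3: @@,,@@
@,@@@,
@,,@,@
@@,,@@
step 4: @@,,@@
@,@@@,
@,,@@@
@@,@,,
step 5: ,@,,@@
,@@@@,
,,,@@@
@@,@,,
step 6: ,@,,@@
,@@@@,
,,,@@,
@@,@@@
step 7: ,@,,@@
,@,@@,
,@@,@,
@@@@@@
step 8: ,@,,,@
,@,,,@
,@@,,,
@@@@@@
step 9: ,@,,,@
,@,,,,
,@@,@@
@@@@@,
step 10: ,@,,,@
,@,,,,
@@@,@@
,,@@@,
step 11: ,,,,,@
@,@,,,
@,@,@@
,,@@@,
step 12: ,,,,,@
@,@,,,
@@@,@@
@@,@@,
step 13: ,,,,,@
@,@,,,
,@@,@@
,,,@@,
step 14: ,@,,,@
,@,,,,
,,@,@@
,,,@@,
step 15: ,,@@,@
,@@,,,
,,@,@@
,,,@@,
step 16: ,,@@,@
,@@,,,
,,@,@,
,,,@,@
step 17: ,@@@,@
@,,,,,
,@@,@,
,,,@,@
step 18: ,@@@,@
@,,,,,
,,@,@,
@@@@,@
step 19: ,@@@,@
@,,,,,
,@@,@,
,,,@,@
step 20: ,@@@,@
@,,,,@
,@@,,@
,,,@,,
step 21: ,,,,,@
@,@,,@
,@@,,@
,,,@,,
step 22: ,,,,,,
@,@,@,
,@@,,,
,,,@,,
step 23: ,,,,,,
@@@,@,
@,,,,,
,@,@,,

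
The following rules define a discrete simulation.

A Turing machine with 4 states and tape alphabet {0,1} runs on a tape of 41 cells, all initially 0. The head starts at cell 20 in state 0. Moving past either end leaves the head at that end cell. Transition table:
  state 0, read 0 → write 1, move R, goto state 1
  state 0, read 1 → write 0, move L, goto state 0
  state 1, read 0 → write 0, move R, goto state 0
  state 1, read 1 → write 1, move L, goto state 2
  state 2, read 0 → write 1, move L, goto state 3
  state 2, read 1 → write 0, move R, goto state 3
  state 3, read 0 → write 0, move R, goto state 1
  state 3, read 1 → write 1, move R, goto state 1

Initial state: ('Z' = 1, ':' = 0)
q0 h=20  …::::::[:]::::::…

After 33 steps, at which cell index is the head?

gen 0: q0 h=20  …::::::[:]::::::…
gen 1: q1 h=21  …:::::Z[:]::::::…
gen 2: q0 h=22  …::::Z:[:]::::::…
gen 3: q1 h=23  …:::Z:Z[:]::::::…
gen 4: q0 h=24  …::Z:Z:[:]::::::…
gen 5: q1 h=25  …:Z:Z:Z[:]::::::…
gen 6: q0 h=26  …Z:Z:Z:[:]::::::…
gen 7: q1 h=27  …:Z:Z:Z[:]::::::…
gen 8: q0 h=28  …Z:Z:Z:[:]::::::…
gen 9: q1 h=29  …:Z:Z:Z[:]::::::…
gen 10: q0 h=30  …Z:Z:Z:[:]::::::…
gen 11: q1 h=31  …:Z:Z:Z[:]::::::…
gen 12: q0 h=32  …Z:Z:Z:[:]::::::…
gen 13: q1 h=33  …:Z:Z:Z[:]::::::…
gen 14: q0 h=34  …Z:Z:Z:[:]::::::|
gen 15: q1 h=35  …:Z:Z:Z[:]:::::|
gen 16: q0 h=36  …Z:Z:Z:[:]::::|
gen 17: q1 h=37  …:Z:Z:Z[:]:::|
gen 18: q0 h=38  …Z:Z:Z:[:]::|
gen 19: q1 h=39  …:Z:Z:Z[:]:|
gen 20: q0 h=40  …Z:Z:Z:[:]|
gen 21: q1 h=40  …Z:Z:Z:[Z]|
gen 22: q2 h=39  …:Z:Z:Z[:]Z|
gen 23: q3 h=38  …Z:Z:Z:[Z]ZZ|
gen 24: q1 h=39  …:Z:Z:Z[Z]Z|
gen 25: q2 h=38  …Z:Z:Z:[Z]ZZ|
gen 26: q3 h=39  …:Z:Z::[Z]Z|
gen 27: q1 h=40  …Z:Z::Z[Z]|
gen 28: q2 h=39  …:Z:Z::[Z]Z|
gen 29: q3 h=40  …Z:Z:::[Z]|
gen 30: q1 h=40  …Z:Z:::[Z]|
gen 31: q2 h=39  …:Z:Z::[:]Z|
gen 32: q3 h=38  …Z:Z:Z:[:]ZZ|
gen 33: q1 h=39  …:Z:Z::[Z]Z|

39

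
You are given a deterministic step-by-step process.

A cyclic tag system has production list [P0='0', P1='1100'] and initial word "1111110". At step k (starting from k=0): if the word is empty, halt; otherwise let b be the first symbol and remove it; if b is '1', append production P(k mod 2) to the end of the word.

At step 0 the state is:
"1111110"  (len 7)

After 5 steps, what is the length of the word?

[0] "1111110"  (len 7)
[1] "1111100"  (len 7)
[2] "1111001100"  (len 10)
[3] "1110011000"  (len 10)
[4] "1100110001100"  (len 13)
[5] "1001100011000"  (len 13)

13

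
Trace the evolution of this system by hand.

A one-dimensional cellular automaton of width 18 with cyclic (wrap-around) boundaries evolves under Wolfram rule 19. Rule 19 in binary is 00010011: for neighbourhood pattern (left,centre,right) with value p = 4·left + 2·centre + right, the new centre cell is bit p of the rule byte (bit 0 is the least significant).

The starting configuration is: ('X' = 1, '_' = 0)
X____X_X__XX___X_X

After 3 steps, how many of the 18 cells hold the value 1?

step 0: X____X_X__XX___X_X
step 1: _XXXX___XX__XXX___
step 2: X____XXX__XX___XXX
step 3: _XXXX___XX__XXX___

9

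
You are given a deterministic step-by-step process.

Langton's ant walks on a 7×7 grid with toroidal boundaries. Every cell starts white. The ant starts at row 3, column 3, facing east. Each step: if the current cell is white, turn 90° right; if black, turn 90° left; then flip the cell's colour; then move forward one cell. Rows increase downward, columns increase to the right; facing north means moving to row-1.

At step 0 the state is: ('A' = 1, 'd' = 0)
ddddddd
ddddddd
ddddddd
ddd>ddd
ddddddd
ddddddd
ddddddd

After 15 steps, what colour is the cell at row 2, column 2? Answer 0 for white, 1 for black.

gen 0: ddddddd
ddddddd
ddddddd
ddd>ddd
ddddddd
ddddddd
ddddddd
gen 1: ddddddd
ddddddd
ddddddd
dddAddd
dddvddd
ddddddd
ddddddd
gen 2: ddddddd
ddddddd
ddddddd
dddAddd
dd<Addd
ddddddd
ddddddd
gen 3: ddddddd
ddddddd
ddddddd
dd^Addd
ddAAddd
ddddddd
ddddddd
gen 4: ddddddd
ddddddd
ddddddd
ddA>ddd
ddAAddd
ddddddd
ddddddd
gen 5: ddddddd
ddddddd
ddd^ddd
ddAdddd
ddAAddd
ddddddd
ddddddd
gen 6: ddddddd
ddddddd
dddA>dd
ddAdddd
ddAAddd
ddddddd
ddddddd
gen 7: ddddddd
ddddddd
dddAAdd
ddAdvdd
ddAAddd
ddddddd
ddddddd
gen 8: ddddddd
ddddddd
dddAAdd
ddA<Add
ddAAddd
ddddddd
ddddddd
gen 9: ddddddd
ddddddd
ddd^Add
ddAAAdd
ddAAddd
ddddddd
ddddddd
gen 10: ddddddd
ddddddd
dd<dAdd
ddAAAdd
ddAAddd
ddddddd
ddddddd
gen 11: ddddddd
dd^dddd
ddAdAdd
ddAAAdd
ddAAddd
ddddddd
ddddddd
gen 12: ddddddd
ddA>ddd
ddAdAdd
ddAAAdd
ddAAddd
ddddddd
ddddddd
gen 13: ddddddd
ddAAddd
ddAvAdd
ddAAAdd
ddAAddd
ddddddd
ddddddd
gen 14: ddddddd
ddAAddd
dd<AAdd
ddAAAdd
ddAAddd
ddddddd
ddddddd
gen 15: ddddddd
ddAAddd
dddAAdd
ddvAAdd
ddAAddd
ddddddd
ddddddd

0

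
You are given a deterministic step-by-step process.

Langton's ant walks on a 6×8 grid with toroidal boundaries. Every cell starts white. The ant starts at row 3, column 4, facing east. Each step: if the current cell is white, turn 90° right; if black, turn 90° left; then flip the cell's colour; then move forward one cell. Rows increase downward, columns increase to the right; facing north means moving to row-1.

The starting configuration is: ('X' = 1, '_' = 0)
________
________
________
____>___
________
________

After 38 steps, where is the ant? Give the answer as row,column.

[0] ________
________
________
____>___
________
________
[1] ________
________
________
____X___
____v___
________
[2] ________
________
________
____X___
___<X___
________
[3] ________
________
________
___^X___
___XX___
________
[4] ________
________
________
___X>___
___XX___
________
[5] ________
________
____^___
___X____
___XX___
________
[6] ________
________
____X>__
___X____
___XX___
________
[7] ________
________
____XX__
___X_v__
___XX___
________
[8] ________
________
____XX__
___X<X__
___XX___
________
[9] ________
________
____^X__
___XXX__
___XX___
________
[10] ________
________
___<_X__
___XXX__
___XX___
________
[11] ________
___^____
___X_X__
___XXX__
___XX___
________
[12] ________
___X>___
___X_X__
___XXX__
___XX___
________
[13] ________
___XX___
___XvX__
___XXX__
___XX___
________
[14] ________
___XX___
___<XX__
___XXX__
___XX___
________
[15] ________
___XX___
____XX__
___vXX__
___XX___
________
[16] ________
___XX___
____XX__
____>X__
___XX___
________
[17] ________
___XX___
____^X__
_____X__
___XX___
________
[18] ________
___XX___
___<_X__
_____X__
___XX___
________
[19] ________
___^X___
___X_X__
_____X__
___XX___
________
[20] ________
__<_X___
___X_X__
_____X__
___XX___
________
[21] __^_____
__X_X___
___X_X__
_____X__
___XX___
________
[22] __X>____
__X_X___
___X_X__
_____X__
___XX___
________
[23] __XX____
__XvX___
___X_X__
_____X__
___XX___
________
[24] __XX____
__<XX___
___X_X__
_____X__
___XX___
________
[25] __XX____
___XX___
__vX_X__
_____X__
___XX___
________
[26] __XX____
___XX___
_<XX_X__
_____X__
___XX___
________
[27] __XX____
_^_XX___
_XXX_X__
_____X__
___XX___
________
[28] __XX____
_X>XX___
_XXX_X__
_____X__
___XX___
________
[29] __XX____
_XXXX___
_XvX_X__
_____X__
___XX___
________
[30] __XX____
_XXXX___
_X_>_X__
_____X__
___XX___
________
[31] __XX____
_XX^X___
_X___X__
_____X__
___XX___
________
[32] __XX____
_X<_X___
_X___X__
_____X__
___XX___
________
[33] __XX____
_X__X___
_Xv__X__
_____X__
___XX___
________
[34] __XX____
_X__X___
_<X__X__
_____X__
___XX___
________
[35] __XX____
_X__X___
__X__X__
_v___X__
___XX___
________
[36] __XX____
_X__X___
__X__X__
<X___X__
___XX___
________
[37] __XX____
_X__X___
^_X__X__
XX___X__
___XX___
________
[38] __XX____
_X__X___
X>X__X__
XX___X__
___XX___
________

2,1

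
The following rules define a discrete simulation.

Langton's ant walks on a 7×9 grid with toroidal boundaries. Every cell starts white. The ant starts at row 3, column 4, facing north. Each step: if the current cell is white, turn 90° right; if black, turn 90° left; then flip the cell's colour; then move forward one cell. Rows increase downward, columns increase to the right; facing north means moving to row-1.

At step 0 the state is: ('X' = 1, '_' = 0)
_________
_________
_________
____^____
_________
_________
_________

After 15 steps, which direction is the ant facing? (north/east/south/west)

east

[0] _________
_________
_________
____^____
_________
_________
_________
[1] _________
_________
_________
____X>___
_________
_________
_________
[2] _________
_________
_________
____XX___
_____v___
_________
_________
[3] _________
_________
_________
____XX___
____<X___
_________
_________
[4] _________
_________
_________
____^X___
____XX___
_________
_________
[5] _________
_________
_________
___<_X___
____XX___
_________
_________
[6] _________
_________
___^_____
___X_X___
____XX___
_________
_________
[7] _________
_________
___X>____
___X_X___
____XX___
_________
_________
[8] _________
_________
___XX____
___XvX___
____XX___
_________
_________
[9] _________
_________
___XX____
___<XX___
____XX___
_________
_________
[10] _________
_________
___XX____
____XX___
___vXX___
_________
_________
[11] _________
_________
___XX____
____XX___
__<XXX___
_________
_________
[12] _________
_________
___XX____
__^_XX___
__XXXX___
_________
_________
[13] _________
_________
___XX____
__X>XX___
__XXXX___
_________
_________
[14] _________
_________
___XX____
__XXXX___
__XvXX___
_________
_________
[15] _________
_________
___XX____
__XXXX___
__X_>X___
_________
_________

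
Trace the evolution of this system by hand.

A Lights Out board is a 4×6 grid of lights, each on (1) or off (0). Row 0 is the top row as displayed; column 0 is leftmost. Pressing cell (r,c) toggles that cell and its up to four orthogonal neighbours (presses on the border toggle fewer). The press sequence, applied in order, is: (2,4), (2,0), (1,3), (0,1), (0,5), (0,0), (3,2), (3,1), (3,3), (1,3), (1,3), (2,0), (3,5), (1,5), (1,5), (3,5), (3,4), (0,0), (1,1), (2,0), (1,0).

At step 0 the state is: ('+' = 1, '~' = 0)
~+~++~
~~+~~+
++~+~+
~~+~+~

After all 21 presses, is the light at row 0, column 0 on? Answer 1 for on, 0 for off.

gen 0: ~+~++~
~~+~~+
++~+~+
~~+~+~
gen 1: ~+~++~
~~+~++
++~~+~
~~+~~~
gen 2: ~+~++~
+~+~++
~~~~+~
+~+~~~
gen 3: ~+~~+~
+~~+~+
~~~++~
+~+~~~
gen 4: +~+~+~
++~+~+
~~~++~
+~+~~~
gen 5: +~+~~+
++~+~~
~~~++~
+~+~~~
gen 6: ~++~~+
~+~+~~
~~~++~
+~+~~~
gen 7: ~++~~+
~+~+~~
~~+++~
++~+~~
gen 8: ~++~~+
~+~+~~
~++++~
~~++~~
gen 9: ~++~~+
~+~+~~
~++~+~
~~~~+~
gen 10: ~+++~+
~++~+~
~++++~
~~~~+~
gen 11: ~++~~+
~+~+~~
~++~+~
~~~~+~
gen 12: ~++~~+
++~+~~
+~+~+~
+~~~+~
gen 13: ~++~~+
++~+~~
+~+~++
+~~~~+
gen 14: ~++~~~
++~+++
+~+~+~
+~~~~+
gen 15: ~++~~+
++~+~~
+~+~++
+~~~~+
gen 16: ~++~~+
++~+~~
+~+~+~
+~~~+~
gen 17: ~++~~+
++~+~~
+~+~~~
+~~+~+
gen 18: +~+~~+
~+~+~~
+~+~~~
+~~+~+
gen 19: +++~~+
+~++~~
+++~~~
+~~+~+
gen 20: +++~~+
~~++~~
~~+~~~
~~~+~+
gen 21: ~++~~+
++++~~
+~+~~~
~~~+~+

0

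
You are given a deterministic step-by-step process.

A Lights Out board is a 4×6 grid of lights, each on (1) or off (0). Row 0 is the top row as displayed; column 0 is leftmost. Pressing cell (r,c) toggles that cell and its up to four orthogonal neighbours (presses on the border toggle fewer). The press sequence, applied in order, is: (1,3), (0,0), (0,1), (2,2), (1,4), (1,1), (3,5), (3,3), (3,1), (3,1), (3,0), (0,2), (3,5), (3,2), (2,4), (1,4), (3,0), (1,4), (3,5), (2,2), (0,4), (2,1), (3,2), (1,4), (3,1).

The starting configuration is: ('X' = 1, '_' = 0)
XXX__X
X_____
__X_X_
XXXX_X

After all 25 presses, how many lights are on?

step 0: XXX__X
X_____
__X_X_
XXXX_X
step 1: XXXX_X
X_XXX_
__XXX_
XXXX_X
step 2: __XX_X
__XXX_
__XXX_
XXXX_X
step 3: XX_X_X
_XXXX_
__XXX_
XXXX_X
step 4: XX_X_X
_X_XX_
_X__X_
XX_X_X
step 5: XX_XXX
_X___X
_X____
XX_X_X
step 6: X__XXX
X_X__X
______
XX_X_X
step 7: X__XXX
X_X__X
_____X
XX_XX_
step 8: X__XXX
X_X__X
___X_X
XXX___
step 9: X__XXX
X_X__X
_X_X_X
______
step 10: X__XXX
X_X__X
___X_X
XXX___
step 11: X__XXX
X_X__X
X__X_X
__X___
step 12: XXX_XX
X____X
X__X_X
__X___
step 13: XXX_XX
X____X
X__X__
__X_XX
step 14: XXX_XX
X____X
X_XX__
_X_XXX
step 15: XXX_XX
X___XX
X_X_XX
_X_X_X
step 16: XXX__X
X__X__
X_X__X
_X_X_X
step 17: XXX__X
X__X__
__X__X
X__X_X
step 18: XXX_XX
X___XX
__X_XX
X__X_X
step 19: XXX_XX
X___XX
__X_X_
X__XX_
step 20: XXX_XX
X_X_XX
_X_XX_
X_XXX_
step 21: XXXX__
X_X__X
_X_XX_
X_XXX_
step 22: XXXX__
XXX__X
X_XXX_
XXXXX_
step 23: XXXX__
XXX__X
X__XX_
X___X_
step 24: XXXXX_
XXXXX_
X__X__
X___X_
step 25: XXXXX_
XXXXX_
XX_X__
_XX_X_

16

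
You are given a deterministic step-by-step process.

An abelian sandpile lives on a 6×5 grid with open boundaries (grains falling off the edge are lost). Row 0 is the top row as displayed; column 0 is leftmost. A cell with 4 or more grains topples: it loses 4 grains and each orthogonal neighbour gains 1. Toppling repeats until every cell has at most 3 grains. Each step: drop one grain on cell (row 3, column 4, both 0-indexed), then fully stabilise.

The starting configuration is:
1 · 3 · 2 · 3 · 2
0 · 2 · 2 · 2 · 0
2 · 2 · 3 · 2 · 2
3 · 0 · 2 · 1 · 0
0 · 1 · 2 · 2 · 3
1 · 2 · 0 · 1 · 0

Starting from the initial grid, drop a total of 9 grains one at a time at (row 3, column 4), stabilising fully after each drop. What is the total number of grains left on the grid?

gen 0: 1 · 3 · 2 · 3 · 2
0 · 2 · 2 · 2 · 0
2 · 2 · 3 · 2 · 2
3 · 0 · 2 · 1 · 0
0 · 1 · 2 · 2 · 3
1 · 2 · 0 · 1 · 0
gen 1: 1 · 3 · 2 · 3 · 2
0 · 2 · 2 · 2 · 0
2 · 2 · 3 · 2 · 2
3 · 0 · 2 · 1 · 1
0 · 1 · 2 · 2 · 3
1 · 2 · 0 · 1 · 0
gen 2: 1 · 3 · 2 · 3 · 2
0 · 2 · 2 · 2 · 0
2 · 2 · 3 · 2 · 2
3 · 0 · 2 · 1 · 2
0 · 1 · 2 · 2 · 3
1 · 2 · 0 · 1 · 0
gen 3: 1 · 3 · 2 · 3 · 2
0 · 2 · 2 · 2 · 0
2 · 2 · 3 · 2 · 2
3 · 0 · 2 · 1 · 3
0 · 1 · 2 · 2 · 3
1 · 2 · 0 · 1 · 0
gen 4: 1 · 3 · 2 · 3 · 2
0 · 2 · 2 · 2 · 0
2 · 2 · 3 · 2 · 3
3 · 0 · 2 · 2 · 1
0 · 1 · 2 · 3 · 0
1 · 2 · 0 · 1 · 1
gen 5: 1 · 3 · 2 · 3 · 2
0 · 2 · 2 · 2 · 0
2 · 2 · 3 · 2 · 3
3 · 0 · 2 · 2 · 2
0 · 1 · 2 · 3 · 0
1 · 2 · 0 · 1 · 1
gen 6: 1 · 3 · 2 · 3 · 2
0 · 2 · 2 · 2 · 0
2 · 2 · 3 · 2 · 3
3 · 0 · 2 · 2 · 3
0 · 1 · 2 · 3 · 0
1 · 2 · 0 · 1 · 1
gen 7: 1 · 3 · 2 · 3 · 2
0 · 2 · 2 · 2 · 1
2 · 2 · 3 · 3 · 0
3 · 0 · 2 · 3 · 1
0 · 1 · 2 · 3 · 1
1 · 2 · 0 · 1 · 1
gen 8: 1 · 3 · 2 · 3 · 2
0 · 2 · 2 · 2 · 1
2 · 2 · 3 · 3 · 0
3 · 0 · 2 · 3 · 2
0 · 1 · 2 · 3 · 1
1 · 2 · 0 · 1 · 1
gen 9: 1 · 3 · 2 · 3 · 2
0 · 2 · 2 · 2 · 1
2 · 2 · 3 · 3 · 0
3 · 0 · 2 · 3 · 3
0 · 1 · 2 · 3 · 1
1 · 2 · 0 · 1 · 1

51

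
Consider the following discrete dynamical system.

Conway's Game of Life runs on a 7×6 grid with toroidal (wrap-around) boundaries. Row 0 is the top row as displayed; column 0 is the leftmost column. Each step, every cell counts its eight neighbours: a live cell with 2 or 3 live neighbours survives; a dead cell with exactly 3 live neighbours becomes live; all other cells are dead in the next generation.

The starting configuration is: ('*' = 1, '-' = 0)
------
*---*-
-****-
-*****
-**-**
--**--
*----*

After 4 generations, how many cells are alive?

6

0) ------
*---*-
-****-
-*****
-**-**
--**--
*----*
1) *-----
-**-**
------
------
-----*
--**--
------
2) **---*
**---*
------
------
------
------
------
3) -*---*
-*---*
*-----
------
------
------
*-----
4) -*---*
-*---*
*-----
------
------
------
*-----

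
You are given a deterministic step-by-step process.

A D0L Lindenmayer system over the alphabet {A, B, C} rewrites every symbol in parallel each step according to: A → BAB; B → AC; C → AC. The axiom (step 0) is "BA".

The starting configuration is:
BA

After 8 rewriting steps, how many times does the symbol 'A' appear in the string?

985

step 0: BA
step 1: ACBAB
step 2: BABACACBABAC
step 3: ACBABACBABACBABACACBABACBABAC
step 4: BABACACBABACBABACACBABACBABACACBABACBABACBABACACBABACBABACACBABACBABAC
step 5: ACBABACBABACBABACACBABACBABACACBABACBABACBABACACBABACBABAC…BABACACBABACBABACACBABACBABACBABACACBABACBABACACBABACBABAC  (len 169)
step 6: BABACACBABACBABACACBABACBABACACBABACBABACBABACACBABACBABAC…BABACACBABACBABACACBABACBABACBABACACBABACBABACACBABACBABAC  (len 408)
step 7: ACBABACBABACBABACACBABACBABACACBABACBABACBABACACBABACBABAC…BABACACBABACBABACACBABACBABACBABACACBABACBABACACBABACBABAC  (len 985)
step 8: BABACACBABACBABACACBABACBABACACBABACBABACBABACACBABACBABAC…BABACACBABACBABACACBABACBABACBABACACBABACBABACACBABACBABAC  (len 2378)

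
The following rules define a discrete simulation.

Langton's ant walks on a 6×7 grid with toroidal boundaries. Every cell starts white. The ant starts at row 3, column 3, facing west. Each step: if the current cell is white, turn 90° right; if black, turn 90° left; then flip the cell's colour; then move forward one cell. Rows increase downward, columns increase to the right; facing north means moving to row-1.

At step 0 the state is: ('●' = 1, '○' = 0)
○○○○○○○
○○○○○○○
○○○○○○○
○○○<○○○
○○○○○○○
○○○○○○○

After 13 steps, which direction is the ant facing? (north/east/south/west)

north

step 0: ○○○○○○○
○○○○○○○
○○○○○○○
○○○<○○○
○○○○○○○
○○○○○○○
step 1: ○○○○○○○
○○○○○○○
○○○^○○○
○○○●○○○
○○○○○○○
○○○○○○○
step 2: ○○○○○○○
○○○○○○○
○○○●>○○
○○○●○○○
○○○○○○○
○○○○○○○
step 3: ○○○○○○○
○○○○○○○
○○○●●○○
○○○●v○○
○○○○○○○
○○○○○○○
step 4: ○○○○○○○
○○○○○○○
○○○●●○○
○○○<●○○
○○○○○○○
○○○○○○○
step 5: ○○○○○○○
○○○○○○○
○○○●●○○
○○○○●○○
○○○v○○○
○○○○○○○
step 6: ○○○○○○○
○○○○○○○
○○○●●○○
○○○○●○○
○○<●○○○
○○○○○○○
step 7: ○○○○○○○
○○○○○○○
○○○●●○○
○○^○●○○
○○●●○○○
○○○○○○○
step 8: ○○○○○○○
○○○○○○○
○○○●●○○
○○●>●○○
○○●●○○○
○○○○○○○
step 9: ○○○○○○○
○○○○○○○
○○○●●○○
○○●●●○○
○○●v○○○
○○○○○○○
step 10: ○○○○○○○
○○○○○○○
○○○●●○○
○○●●●○○
○○●○>○○
○○○○○○○
step 11: ○○○○○○○
○○○○○○○
○○○●●○○
○○●●●○○
○○●○●○○
○○○○v○○
step 12: ○○○○○○○
○○○○○○○
○○○●●○○
○○●●●○○
○○●○●○○
○○○<●○○
step 13: ○○○○○○○
○○○○○○○
○○○●●○○
○○●●●○○
○○●^●○○
○○○●●○○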